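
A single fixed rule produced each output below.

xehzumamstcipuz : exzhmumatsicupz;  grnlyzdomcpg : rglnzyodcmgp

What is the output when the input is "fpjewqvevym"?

What's happening: swap each adjacent pair of characters (1↔2, 3↔4, ...).
On "fpjewqvevym" that produces "pfejqwevyvm".

pfejqwevyvm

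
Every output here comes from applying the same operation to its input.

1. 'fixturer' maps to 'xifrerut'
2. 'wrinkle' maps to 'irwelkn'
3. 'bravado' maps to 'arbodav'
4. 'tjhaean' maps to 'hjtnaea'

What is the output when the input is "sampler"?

masrelp

The transformation: reverse the string, then move the last 3 characters to the front (rotate right by 3).
"sampler" → "relpmas" → "masrelp".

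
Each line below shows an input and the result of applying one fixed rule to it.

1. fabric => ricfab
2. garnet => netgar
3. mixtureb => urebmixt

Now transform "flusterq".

The rule is to swap the front and back halves of the string.
For "flusterq" the result is "terqflus".

terqflus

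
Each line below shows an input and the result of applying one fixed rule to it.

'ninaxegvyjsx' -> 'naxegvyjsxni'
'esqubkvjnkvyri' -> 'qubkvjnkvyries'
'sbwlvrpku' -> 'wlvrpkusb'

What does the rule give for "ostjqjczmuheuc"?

The rule is to move the first 2 characters to the end (rotate left by 2).
For "ostjqjczmuheuc" the result is "tjqjczmuheucos".

tjqjczmuheucos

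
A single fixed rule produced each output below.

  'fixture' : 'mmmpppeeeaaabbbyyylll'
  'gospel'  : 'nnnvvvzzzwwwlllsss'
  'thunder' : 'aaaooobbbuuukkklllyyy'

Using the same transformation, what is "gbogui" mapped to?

nnniiivvvnnnbbbppp

Looking at the pairs, the operation is to repeat every character 3 times, then shift every letter 7 places forward in the alphabet (wrapping around).
For "gbogui", step one produces "gggbbboooggguuuiii"; step two turns that into "nnniiivvvnnnbbbppp".
(Check on "fixture": → "fffiiixxxtttuuurrreee" → "mmmpppeeeaaabbbyyylll" ✓)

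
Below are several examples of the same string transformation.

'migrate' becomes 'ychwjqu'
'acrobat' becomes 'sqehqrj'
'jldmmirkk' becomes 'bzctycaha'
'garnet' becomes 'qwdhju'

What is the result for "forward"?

In each case the input is transformed by: swap each adjacent pair of characters (1↔2, 3↔4, ...), then shift every letter 10 places backward in the alphabet (wrapping around).
Starting from "forward": after the first operation, "ofwrrad"; after the second, "evmhhqt".

evmhhqt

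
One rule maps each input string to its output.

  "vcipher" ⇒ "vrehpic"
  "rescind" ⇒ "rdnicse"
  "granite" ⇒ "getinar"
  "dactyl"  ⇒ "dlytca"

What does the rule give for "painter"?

pretnia

The pattern: reverse the string, then move the last character to the front.
On "painter": the first step gives "retniap", and the second then gives "pretnia".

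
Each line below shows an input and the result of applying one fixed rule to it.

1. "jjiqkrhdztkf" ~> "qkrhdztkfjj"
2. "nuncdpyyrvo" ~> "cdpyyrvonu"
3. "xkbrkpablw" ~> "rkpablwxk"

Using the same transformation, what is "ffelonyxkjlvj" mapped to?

What's happening: move the first 2 characters to the end (rotate left by 2), then delete the first character.
Starting from "ffelonyxkjlvj": after the first operation, "elonyxkjlvjff"; after the second, "lonyxkjlvjff".
(Check on "jjiqkrhdztkf": → "iqkrhdztkfjj" → "qkrhdztkfjj" ✓)

lonyxkjlvjff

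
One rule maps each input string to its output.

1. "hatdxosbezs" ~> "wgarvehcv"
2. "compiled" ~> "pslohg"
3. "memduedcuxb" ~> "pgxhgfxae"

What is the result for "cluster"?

xvwhu

What's happening: delete the first 2 characters, then shift every letter 3 places forward in the alphabet (wrapping around).
On "cluster": the first step gives "uster", and the second then gives "xvwhu".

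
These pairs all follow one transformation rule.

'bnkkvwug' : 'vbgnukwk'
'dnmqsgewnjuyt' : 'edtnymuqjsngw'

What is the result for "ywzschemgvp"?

hypwvzgsmce

In each case the input is transformed by: take characters alternately from the front and the back (1st, last, 2nd, 2nd-last, ...), then move the last character to the front.
"ywzschemgvp" → "ypwvzgsmceh" → "hypwvzgsmce".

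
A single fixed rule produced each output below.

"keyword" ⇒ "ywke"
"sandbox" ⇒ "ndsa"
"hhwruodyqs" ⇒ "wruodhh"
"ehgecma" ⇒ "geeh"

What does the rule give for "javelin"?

veja

Each output is the input with this applied: delete the last 3 characters, then move the first 2 characters to the end (rotate left by 2).
On "javelin": the first step gives "jave", and the second then gives "veja".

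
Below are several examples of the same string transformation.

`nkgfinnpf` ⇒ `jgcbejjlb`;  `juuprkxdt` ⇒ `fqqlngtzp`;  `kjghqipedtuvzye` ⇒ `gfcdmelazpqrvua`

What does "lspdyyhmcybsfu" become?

holzuudiyuxobq

The transformation: shift every letter 4 places backward in the alphabet (wrapping around).
"lspdyyhmcybsfu" → "holzuudiyuxobq".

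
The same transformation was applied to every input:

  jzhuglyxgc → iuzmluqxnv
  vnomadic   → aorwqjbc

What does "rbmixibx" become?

wlwplfpa

The pattern: shift every letter 12 places backward in the alphabet (wrapping around), then move the first 3 characters to the end (rotate left by 3).
For "rbmixibx", step one produces "fpawlwpl"; step two turns that into "wlwplfpa".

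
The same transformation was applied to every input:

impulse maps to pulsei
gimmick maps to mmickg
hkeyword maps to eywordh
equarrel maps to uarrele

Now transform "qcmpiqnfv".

mpiqnfvq

What's happening: move the first 2 characters to the end (rotate left by 2), then delete the last character.
Working it through for "qcmpiqnfv": intermediate "mpiqnfvqc", final "mpiqnfvq".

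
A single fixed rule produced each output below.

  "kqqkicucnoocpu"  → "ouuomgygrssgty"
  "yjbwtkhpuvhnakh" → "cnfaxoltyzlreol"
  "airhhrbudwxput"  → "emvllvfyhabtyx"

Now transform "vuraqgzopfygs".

zyveukdstjckw

What's happening: shift every letter 4 places forward in the alphabet (wrapping around).
So "vuraqgzopfygs" becomes "zyveukdstjckw".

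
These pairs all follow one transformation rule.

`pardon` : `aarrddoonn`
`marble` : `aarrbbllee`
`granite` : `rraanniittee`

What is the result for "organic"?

The rule is to double every character, then delete the first 2 characters.
"organic" → "oorrggaanniicc" → "rrggaanniicc".

rrggaanniicc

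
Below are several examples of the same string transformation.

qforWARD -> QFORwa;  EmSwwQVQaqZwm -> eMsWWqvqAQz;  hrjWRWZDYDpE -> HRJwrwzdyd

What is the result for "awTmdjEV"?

What's happening: delete the last 2 characters, then flip the case of every letter.
Starting from "awTmdjEV": after the first operation, "awTmdj"; after the second, "AWtMDJ".

AWtMDJ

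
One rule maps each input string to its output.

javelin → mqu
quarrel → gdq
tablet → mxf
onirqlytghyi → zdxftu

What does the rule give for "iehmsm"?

The transformation: keep every other character starting from the second (positions 2nd, 4th, 6th, ...), then shift every letter 12 places forward in the alphabet (wrapping around).
Starting from "iehmsm": after the first operation, "emm"; after the second, "qyy".

qyy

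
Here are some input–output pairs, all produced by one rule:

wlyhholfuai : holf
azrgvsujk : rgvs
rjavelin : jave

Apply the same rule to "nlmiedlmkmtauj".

mkmt

The pattern: move the last 3 characters to the front (rotate right by 3), then keep only the last 4 characters.
For "nlmiedlmkmtauj", step one produces "aujnlmiedlmkmt"; step two turns that into "mkmt".
(Check on "azrgvsujk": → "ujkazrgvs" → "rgvs" ✓)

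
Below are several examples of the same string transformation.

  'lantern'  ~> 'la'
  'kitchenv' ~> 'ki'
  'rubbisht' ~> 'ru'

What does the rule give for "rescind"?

The pattern: keep only the first 2 characters.
Doing the same to "rescind": "re".

re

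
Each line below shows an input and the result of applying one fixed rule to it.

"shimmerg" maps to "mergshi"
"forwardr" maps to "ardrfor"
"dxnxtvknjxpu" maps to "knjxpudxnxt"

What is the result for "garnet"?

Each output is the input with this applied: swap the front and back halves of the string, then delete the last character.
On "garnet": the first step gives "netgar", and the second then gives "netga".
(Check on "shimmerg": → "mergshim" → "mergshi" ✓)

netga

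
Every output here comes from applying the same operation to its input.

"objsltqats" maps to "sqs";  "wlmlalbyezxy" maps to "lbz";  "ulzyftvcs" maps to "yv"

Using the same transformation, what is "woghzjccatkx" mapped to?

hct

In each case the input is transformed by: delete the first 2 characters, then keep one character in every 3, starting at position 2 (positions 2nd, 5th, 8th, ...).
Working it through for "woghzjccatkx": intermediate "ghzjccatkx", final "hct".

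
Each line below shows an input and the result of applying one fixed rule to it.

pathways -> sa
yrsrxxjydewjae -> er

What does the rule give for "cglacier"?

The transformation: swap the first and last characters, then keep only the first 2 characters.
Starting from "cglacier": after the first operation, "rglaciec"; after the second, "rg".

rg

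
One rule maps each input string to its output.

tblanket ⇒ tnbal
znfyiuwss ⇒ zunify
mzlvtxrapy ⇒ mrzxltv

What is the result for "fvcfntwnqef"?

The rule is to delete the last 3 characters, then take characters alternately from the front and the back (1st, last, 2nd, 2nd-last, ...).
Applying that to "fvcfntwnqef" gives "fnvwctfn".

fnvwctfn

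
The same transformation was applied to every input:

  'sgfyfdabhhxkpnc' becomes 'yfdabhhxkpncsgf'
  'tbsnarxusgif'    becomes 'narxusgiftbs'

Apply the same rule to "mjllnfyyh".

Looking at the pairs, the operation is to move the first 3 characters to the end (rotate left by 3).
So "mjllnfyyh" becomes "lnfyyhmjl".

lnfyyhmjl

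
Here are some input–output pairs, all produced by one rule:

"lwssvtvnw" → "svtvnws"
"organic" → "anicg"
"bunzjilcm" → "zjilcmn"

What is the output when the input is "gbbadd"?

addb

Looking at the pairs, the operation is to delete the first 2 characters, then move the first character to the end.
Applying both steps to "gbbadd": "badd", then "addb".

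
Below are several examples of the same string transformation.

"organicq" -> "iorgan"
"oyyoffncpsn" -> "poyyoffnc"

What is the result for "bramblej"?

The rule is to delete the last 2 characters, then move the last character to the front.
For "bramblej", step one produces "brambl"; step two turns that into "lbramb".

lbramb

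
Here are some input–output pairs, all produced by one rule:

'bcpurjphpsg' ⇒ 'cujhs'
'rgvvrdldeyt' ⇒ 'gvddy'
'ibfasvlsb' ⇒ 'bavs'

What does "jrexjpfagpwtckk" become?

rxpaptk

Looking at the pairs, the operation is to keep every other character starting from the second (positions 2nd, 4th, 6th, ...).
On "jrexjpfagpwtckk" that produces "rxpaptk".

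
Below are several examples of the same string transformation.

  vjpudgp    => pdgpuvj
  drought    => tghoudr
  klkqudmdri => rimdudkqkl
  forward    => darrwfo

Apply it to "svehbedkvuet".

Each output is the input with this applied: swap each adjacent pair of characters (1↔2, 3↔4, ...), then reverse the string.
"svehbedkvuet" → "vsheebkduvte" → "etvudkbeehsv".

etvudkbeehsv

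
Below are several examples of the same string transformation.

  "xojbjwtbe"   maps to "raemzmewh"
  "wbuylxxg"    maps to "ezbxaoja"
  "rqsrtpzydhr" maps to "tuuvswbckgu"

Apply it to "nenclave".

In each case the input is transformed by: shift every letter 3 places forward in the alphabet (wrapping around), then swap each adjacent pair of characters (1↔2, 3↔4, ...).
Applying both steps to "nenclave": "qhqfodyh", then "hqfqdohy".
(Check on "xojbjwtbe": → "armemzweh" → "raemzmewh" ✓)

hqfqdohy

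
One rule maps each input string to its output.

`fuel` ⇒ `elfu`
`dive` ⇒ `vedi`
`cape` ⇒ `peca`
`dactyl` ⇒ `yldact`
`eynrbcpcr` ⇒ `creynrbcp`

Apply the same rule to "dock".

ckdo

Each output is the input with this applied: move the last 2 characters to the front (rotate right by 2).
Applying that to "dock" gives "ckdo".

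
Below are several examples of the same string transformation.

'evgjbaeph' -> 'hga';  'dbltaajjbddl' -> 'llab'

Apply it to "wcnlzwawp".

pnw

The pattern: keep one character in every 3, starting at position 3 (positions 3rd, 6th, 9th, ...), then move the last character to the front.
For "wcnlzwawp", step one produces "nwp"; step two turns that into "pnw".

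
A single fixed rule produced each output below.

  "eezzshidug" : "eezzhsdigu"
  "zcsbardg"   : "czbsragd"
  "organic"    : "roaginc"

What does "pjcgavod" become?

Each output is the input with this applied: swap each adjacent pair of characters (1↔2, 3↔4, ...).
So "pjcgavod" becomes "jpgcvado".

jpgcvado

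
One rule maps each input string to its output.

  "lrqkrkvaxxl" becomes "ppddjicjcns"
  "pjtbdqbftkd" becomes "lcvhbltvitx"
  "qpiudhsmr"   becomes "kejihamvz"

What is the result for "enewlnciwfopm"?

In each case the input is transformed by: shift every letter 8 places backward in the alphabet (wrapping around), then move the last 3 characters to the front (rotate right by 3).
"enewlnciwfopm" → "wfwodfuaoxghe" → "ghewfwodfuaox".

ghewfwodfuaox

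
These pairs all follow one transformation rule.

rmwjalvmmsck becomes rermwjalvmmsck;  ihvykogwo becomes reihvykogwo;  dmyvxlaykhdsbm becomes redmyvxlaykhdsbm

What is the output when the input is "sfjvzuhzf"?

resfjvzuhzf

In each case the input is transformed by: prepend "re".
On "sfjvzuhzf" that produces "resfjvzuhzf".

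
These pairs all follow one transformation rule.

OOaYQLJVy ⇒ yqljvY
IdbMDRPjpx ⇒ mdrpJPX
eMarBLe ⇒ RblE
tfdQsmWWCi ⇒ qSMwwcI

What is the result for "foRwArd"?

WaRD

Each output is the input with this applied: flip the case of every letter, then delete the first 3 characters.
Applying both steps to "foRwArd": "FOrWaRD", then "WaRD".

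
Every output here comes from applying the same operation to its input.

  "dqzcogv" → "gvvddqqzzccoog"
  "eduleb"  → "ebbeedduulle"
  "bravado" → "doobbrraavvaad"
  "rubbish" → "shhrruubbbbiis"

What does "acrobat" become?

attaaccrroobba

What's happening: double every character, then move the last 3 characters to the front (rotate right by 3).
Applying both steps to "acrobat": "aaccrroobbaatt", then "attaaccrroobba".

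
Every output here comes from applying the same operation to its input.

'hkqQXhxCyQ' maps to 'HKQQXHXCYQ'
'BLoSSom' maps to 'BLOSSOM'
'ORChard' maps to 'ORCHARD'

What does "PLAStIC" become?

What's happening: convert every letter to uppercase.
So "PLAStIC" becomes "PLASTIC".

PLASTIC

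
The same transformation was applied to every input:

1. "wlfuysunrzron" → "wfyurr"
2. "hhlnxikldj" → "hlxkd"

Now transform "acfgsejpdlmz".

The transformation: swap each adjacent pair of characters (1↔2, 3↔4, ...), then keep every other character starting from the second (positions 2nd, 4th, 6th, ...).
Starting from "acfgsejpdlmz": after the first operation, "cagfespjldzm"; after the second, "afsjdm".

afsjdm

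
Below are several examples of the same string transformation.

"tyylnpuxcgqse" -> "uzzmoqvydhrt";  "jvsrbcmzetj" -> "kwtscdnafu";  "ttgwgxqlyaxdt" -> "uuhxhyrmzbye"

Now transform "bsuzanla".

Rule — shift every letter 1 place forward in the alphabet (wrapping around), then delete the last character.
"bsuzanla" → "ctvabom".
(Check on "jvsrbcmzetj": → "kwtscdnafuk" → "kwtscdnafu" ✓)

ctvabom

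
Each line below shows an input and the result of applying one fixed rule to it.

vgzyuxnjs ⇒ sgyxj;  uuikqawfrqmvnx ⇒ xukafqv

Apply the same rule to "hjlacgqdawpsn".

njagdws

Each output is the input with this applied: move the last character to the front, then keep every other character starting from the first (positions 1st, 3rd, 5th, ...).
Working it through for "hjlacgqdawpsn": intermediate "nhjlacgqdawps", final "njagdws".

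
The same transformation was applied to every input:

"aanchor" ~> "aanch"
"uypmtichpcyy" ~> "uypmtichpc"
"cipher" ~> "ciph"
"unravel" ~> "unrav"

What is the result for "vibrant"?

vibra

In each case the input is transformed by: delete the last 2 characters.
So "vibrant" becomes "vibra".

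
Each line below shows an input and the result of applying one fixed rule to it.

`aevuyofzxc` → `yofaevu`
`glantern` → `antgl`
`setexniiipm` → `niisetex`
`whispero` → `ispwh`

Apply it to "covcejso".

Looking at the pairs, the operation is to delete the last 3 characters, then move the last 3 characters to the front (rotate right by 3).
For "covcejso" the result is "vceco".

vceco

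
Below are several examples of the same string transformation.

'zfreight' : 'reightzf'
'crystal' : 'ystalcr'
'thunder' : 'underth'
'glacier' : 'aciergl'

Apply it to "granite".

The transformation: move the first 2 characters to the end (rotate left by 2).
For "granite" the result is "anitegr".

anitegr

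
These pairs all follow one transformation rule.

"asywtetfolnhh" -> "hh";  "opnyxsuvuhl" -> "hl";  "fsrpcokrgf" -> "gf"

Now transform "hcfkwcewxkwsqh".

qh

In each case the input is transformed by: keep only the last 2 characters.
"hcfkwcewxkwsqh" → "qh".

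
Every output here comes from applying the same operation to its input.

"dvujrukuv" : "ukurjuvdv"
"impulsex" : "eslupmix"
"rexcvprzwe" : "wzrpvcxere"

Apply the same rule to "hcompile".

The pattern: reverse the string, then move the first character to the end.
"hcompile" → "elipmoch" → "lipmoche".
(Check on "impulsex": → "xeslupmi" → "eslupmix" ✓)

lipmoche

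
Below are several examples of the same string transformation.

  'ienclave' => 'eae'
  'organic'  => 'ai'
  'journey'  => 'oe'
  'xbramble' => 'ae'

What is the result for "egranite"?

aie

Each output is the input with this applied: keep every other character starting from the second (positions 2nd, 4th, 6th, ...), then keep only the vowels.
On "egranite" that produces "aie".
(Check on "ienclave": → "ecae" → "eae" ✓)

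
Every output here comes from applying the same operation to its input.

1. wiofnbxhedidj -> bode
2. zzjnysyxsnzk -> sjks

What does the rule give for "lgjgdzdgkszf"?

Rule — keep one character in every 3, starting at position 3 (positions 3rd, 6th, 9th, ...), then swap each adjacent pair of characters (1↔2, 3↔4, ...).
Doing the same to "lgjgdzdgkszf": "zjfk".
(Check on "wiofnbxhedidj": → "obed" → "bode" ✓)

zjfk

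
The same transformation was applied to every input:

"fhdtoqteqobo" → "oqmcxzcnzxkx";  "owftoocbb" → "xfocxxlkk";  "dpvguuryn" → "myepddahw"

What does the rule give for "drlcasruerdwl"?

mauljbadnamfu

Rule — shift every letter 9 places forward in the alphabet (wrapping around).
So "drlcasruerdwl" becomes "mauljbadnamfu".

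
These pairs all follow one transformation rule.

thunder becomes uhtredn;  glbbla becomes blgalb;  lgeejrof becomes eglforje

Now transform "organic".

Rule — move the first 3 characters to the end (rotate left by 3), then reverse the string.
"organic" → "anicorg" → "grocina".

grocina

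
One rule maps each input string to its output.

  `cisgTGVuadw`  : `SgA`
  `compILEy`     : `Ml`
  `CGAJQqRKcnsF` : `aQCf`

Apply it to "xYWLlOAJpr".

The transformation: flip the case of every letter, then keep one character in every 3, starting at position 3 (positions 3rd, 6th, 9th, ...).
For "xYWLlOAJpr", step one produces "XywlLoajPR"; step two turns that into "woP".

woP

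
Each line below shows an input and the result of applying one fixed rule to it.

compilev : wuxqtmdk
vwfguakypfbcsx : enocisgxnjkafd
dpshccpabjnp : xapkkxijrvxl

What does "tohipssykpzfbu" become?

wpqxaagsxhnjcb

Looking at the pairs, the operation is to shift every letter 8 places forward in the alphabet (wrapping around), then move the first character to the end.
Working it through for "tohipssykpzfbu": intermediate "bwpqxaagsxhnjc", final "wpqxaagsxhnjcb".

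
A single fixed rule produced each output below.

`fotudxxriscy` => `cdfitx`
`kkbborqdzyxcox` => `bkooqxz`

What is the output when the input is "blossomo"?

The pattern: keep every other character starting from the first (positions 1st, 3rd, 5th, ...), then sort the characters into alphabetical order.
Working it through for "blossomo": intermediate "bosm", final "bmos".

bmos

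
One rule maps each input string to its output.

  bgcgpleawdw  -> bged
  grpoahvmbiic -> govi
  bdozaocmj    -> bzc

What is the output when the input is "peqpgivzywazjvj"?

The transformation: keep one character in every 3, starting at position 1 (positions 1st, 4th, 7th, ...).
Doing the same to "peqpgivzywazjvj": "ppvwj".

ppvwj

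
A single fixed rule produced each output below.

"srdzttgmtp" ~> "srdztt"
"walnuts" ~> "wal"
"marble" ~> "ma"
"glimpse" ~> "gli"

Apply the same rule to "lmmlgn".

Looking at the pairs, the operation is to delete the last character, then delete the last 3 characters.
"lmmlgn" → "lm".

lm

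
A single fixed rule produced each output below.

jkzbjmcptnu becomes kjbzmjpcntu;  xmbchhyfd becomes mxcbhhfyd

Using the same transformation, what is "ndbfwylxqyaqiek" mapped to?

dnfbywxlyqqaeik

The pattern: swap each adjacent pair of characters (1↔2, 3↔4, ...).
"ndbfwylxqyaqiek" → "dnfbywxlyqqaeik".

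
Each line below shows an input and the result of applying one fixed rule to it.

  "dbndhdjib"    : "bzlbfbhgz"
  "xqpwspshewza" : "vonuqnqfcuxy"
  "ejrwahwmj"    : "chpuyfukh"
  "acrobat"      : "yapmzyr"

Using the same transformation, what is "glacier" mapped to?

ejyagcp

Each output is the input with this applied: shift every letter 2 places backward in the alphabet (wrapping around).
On "glacier" that produces "ejyagcp".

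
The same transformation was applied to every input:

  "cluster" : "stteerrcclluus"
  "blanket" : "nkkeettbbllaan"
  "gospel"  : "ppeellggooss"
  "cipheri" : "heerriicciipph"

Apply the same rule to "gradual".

Looking at the pairs, the operation is to double every character, then swap the front and back halves of the string.
"gradual" → "ggrraadduuaall" → "duuaallggrraad".

duuaallggrraad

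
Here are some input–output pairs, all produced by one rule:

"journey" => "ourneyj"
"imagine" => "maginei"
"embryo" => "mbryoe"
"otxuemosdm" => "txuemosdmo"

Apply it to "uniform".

The pattern: move the first character to the end.
Doing the same to "uniform": "niformu".

niformu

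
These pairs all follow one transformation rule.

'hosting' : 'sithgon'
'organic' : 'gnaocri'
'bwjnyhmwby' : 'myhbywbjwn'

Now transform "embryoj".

byrejmo

In each case the input is transformed by: take characters alternately from the front and the back (1st, last, 2nd, 2nd-last, ...), then move the last 3 characters to the front (rotate right by 3).
Starting from "embryoj": after the first operation, "ejmobyr"; after the second, "byrejmo".
(Check on "bwjnyhmwby": → "bywbjwnmyh" → "myhbywbjwn" ✓)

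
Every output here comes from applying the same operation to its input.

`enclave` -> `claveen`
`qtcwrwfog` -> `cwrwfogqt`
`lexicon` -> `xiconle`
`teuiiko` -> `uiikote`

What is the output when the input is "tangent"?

Each output is the input with this applied: move the first 2 characters to the end (rotate left by 2).
"tangent" → "ngentta".

ngentta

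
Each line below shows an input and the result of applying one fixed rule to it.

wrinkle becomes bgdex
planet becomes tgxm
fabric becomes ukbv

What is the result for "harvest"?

The rule is to delete the first 2 characters, then shift every letter 7 places backward in the alphabet (wrapping around).
Applying both steps to "harvest": "rvest", then "koxlm".

koxlm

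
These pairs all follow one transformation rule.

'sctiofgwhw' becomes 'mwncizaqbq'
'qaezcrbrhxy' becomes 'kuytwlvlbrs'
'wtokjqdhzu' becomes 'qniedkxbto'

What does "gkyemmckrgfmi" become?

Each output is the input with this applied: shift every letter 6 places backward in the alphabet (wrapping around).
Doing the same to "gkyemmckrgfmi": "aesyggwelazgc".

aesyggwelazgc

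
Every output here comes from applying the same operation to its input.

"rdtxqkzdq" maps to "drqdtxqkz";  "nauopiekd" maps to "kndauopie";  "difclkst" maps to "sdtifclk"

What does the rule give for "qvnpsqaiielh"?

lqhvnpsqaiie

The transformation: swap the first and last characters, then move the last 2 characters to the front (rotate right by 2).
Starting from "qvnpsqaiielh": after the first operation, "hvnpsqaiielq"; after the second, "lqhvnpsqaiie".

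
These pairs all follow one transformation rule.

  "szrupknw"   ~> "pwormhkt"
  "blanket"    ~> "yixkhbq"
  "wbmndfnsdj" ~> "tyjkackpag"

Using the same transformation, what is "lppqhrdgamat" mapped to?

immneoadxjxq

The pattern: shift every letter 3 places backward in the alphabet (wrapping around).
On "lppqhrdgamat" that produces "immneoadxjxq".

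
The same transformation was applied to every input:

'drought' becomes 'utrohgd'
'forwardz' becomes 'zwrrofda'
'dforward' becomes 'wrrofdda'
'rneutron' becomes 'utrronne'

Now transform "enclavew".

wvnleeca

In each case the input is transformed by: sort the characters into reverse alphabetical order.
Doing the same to "enclavew": "wvnleeca".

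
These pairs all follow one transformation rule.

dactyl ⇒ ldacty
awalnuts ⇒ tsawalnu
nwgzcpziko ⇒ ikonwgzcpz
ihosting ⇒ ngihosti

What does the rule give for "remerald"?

ldremera

What's happening: swap the front and back halves of the string, then move the first 2 characters to the end (rotate left by 2).
"remerald" → "raldreme" → "ldremera".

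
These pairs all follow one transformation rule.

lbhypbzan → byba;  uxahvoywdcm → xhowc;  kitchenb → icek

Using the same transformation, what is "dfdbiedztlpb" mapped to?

fbezld

The rule is to swap the first and last characters, then keep every other character starting from the second (positions 2nd, 4th, 6th, ...).
On "dfdbiedztlpb": the first step gives "bfdbiedztlpd", and the second then gives "fbezld".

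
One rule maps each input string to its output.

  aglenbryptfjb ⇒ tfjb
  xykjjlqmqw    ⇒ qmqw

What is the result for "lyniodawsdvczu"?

vczu

Looking at the pairs, the operation is to keep only the last 4 characters.
"lyniodawsdvczu" → "vczu".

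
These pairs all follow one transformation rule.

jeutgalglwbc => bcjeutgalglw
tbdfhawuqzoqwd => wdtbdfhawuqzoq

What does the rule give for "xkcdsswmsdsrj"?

Rule — move the last 2 characters to the front (rotate right by 2).
Doing the same to "xkcdsswmsdsrj": "rjxkcdsswmsds".

rjxkcdsswmsds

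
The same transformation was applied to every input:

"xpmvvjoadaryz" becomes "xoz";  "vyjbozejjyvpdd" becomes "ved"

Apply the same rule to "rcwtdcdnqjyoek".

Rule — keep every other character starting from the first (positions 1st, 3rd, 5th, ...), then keep one character in every 3, starting at position 1 (positions 1st, 4th, 7th, ...).
Applying both steps to "rcwtdcdnqjyoek": "rwddqye", then "rde".

rde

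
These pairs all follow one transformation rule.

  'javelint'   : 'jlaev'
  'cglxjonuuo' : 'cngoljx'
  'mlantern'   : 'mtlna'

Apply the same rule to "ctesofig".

cotse

In each case the input is transformed by: delete the last 3 characters, then take characters alternately from the front and the back (1st, last, 2nd, 2nd-last, ...).
Starting from "ctesofig": after the first operation, "cteso"; after the second, "cotse".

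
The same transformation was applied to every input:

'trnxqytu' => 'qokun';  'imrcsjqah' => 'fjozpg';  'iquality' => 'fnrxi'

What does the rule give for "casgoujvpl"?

zxpdlrg

The transformation: shift every letter 3 places backward in the alphabet (wrapping around), then delete the last 3 characters.
"casgoujvpl" → "zxpdlrgsmi" → "zxpdlrg".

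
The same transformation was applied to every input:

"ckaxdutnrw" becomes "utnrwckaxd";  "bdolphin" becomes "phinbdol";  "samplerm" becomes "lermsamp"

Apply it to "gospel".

In each case the input is transformed by: swap the front and back halves of the string.
Applying that to "gospel" gives "pelgos".

pelgos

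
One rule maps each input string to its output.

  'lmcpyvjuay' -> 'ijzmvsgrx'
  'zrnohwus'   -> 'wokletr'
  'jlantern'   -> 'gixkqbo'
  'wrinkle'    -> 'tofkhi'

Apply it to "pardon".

In each case the input is transformed by: delete the last character, then shift every letter 3 places backward in the alphabet (wrapping around).
For "pardon", step one produces "pardo"; step two turns that into "mxoal".
(Check on "zrnohwus": → "zrnohwu" → "wokletr" ✓)

mxoal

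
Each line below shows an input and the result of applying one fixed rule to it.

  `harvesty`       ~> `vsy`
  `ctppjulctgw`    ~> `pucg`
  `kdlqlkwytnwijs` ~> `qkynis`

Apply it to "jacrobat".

rbt

Each output is the input with this applied: keep every other character starting from the second (positions 2nd, 4th, 6th, ...), then delete the first character.
Starting from "jacrobat": after the first operation, "arbt"; after the second, "rbt".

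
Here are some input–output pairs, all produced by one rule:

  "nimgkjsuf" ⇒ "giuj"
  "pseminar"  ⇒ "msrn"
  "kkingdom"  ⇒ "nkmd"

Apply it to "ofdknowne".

kfno

The transformation: keep every other character starting from the second (positions 2nd, 4th, 6th, ...), then swap each adjacent pair of characters (1↔2, 3↔4, ...).
Applying both steps to "ofdknowne": "fkon", then "kfno".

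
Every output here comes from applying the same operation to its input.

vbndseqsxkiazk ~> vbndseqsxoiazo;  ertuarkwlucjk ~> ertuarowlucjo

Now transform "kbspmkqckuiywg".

obspmoqcouiywg

Rule — replace every "k" with "o".
Doing the same to "kbspmkqckuiywg": "obspmoqcouiywg".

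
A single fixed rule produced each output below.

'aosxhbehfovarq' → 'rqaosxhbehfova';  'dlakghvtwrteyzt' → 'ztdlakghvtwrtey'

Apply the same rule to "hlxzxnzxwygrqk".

What's happening: move the last 2 characters to the front (rotate right by 2).
Doing the same to "hlxzxnzxwygrqk": "qkhlxzxnzxwygr".

qkhlxzxnzxwygr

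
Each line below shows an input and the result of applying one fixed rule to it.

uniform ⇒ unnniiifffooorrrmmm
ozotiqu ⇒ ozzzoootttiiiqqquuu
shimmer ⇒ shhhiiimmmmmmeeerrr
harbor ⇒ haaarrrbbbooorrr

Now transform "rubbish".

In each case the input is transformed by: repeat every character 3 times, then delete the first 2 characters.
For "rubbish", step one produces "rrruuubbbbbbiiissshhh"; step two turns that into "ruuubbbbbbiiissshhh".
(Check on "ozotiqu": → "ooozzzoootttiiiqqquuu" → "ozzzoootttiiiqqquuu" ✓)

ruuubbbbbbiiissshhh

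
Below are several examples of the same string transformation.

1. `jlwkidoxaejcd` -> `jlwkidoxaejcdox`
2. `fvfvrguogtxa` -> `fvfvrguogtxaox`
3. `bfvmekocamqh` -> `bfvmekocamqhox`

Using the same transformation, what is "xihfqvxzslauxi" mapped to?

What's happening: append "ox".
So "xihfqvxzslauxi" becomes "xihfqvxzslauxiox".

xihfqvxzslauxiox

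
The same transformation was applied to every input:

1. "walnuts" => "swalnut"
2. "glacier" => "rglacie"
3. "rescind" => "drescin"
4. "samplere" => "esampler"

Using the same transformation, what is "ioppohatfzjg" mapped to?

The pattern: move the last character to the front.
Doing the same to "ioppohatfzjg": "gioppohatfzj".

gioppohatfzj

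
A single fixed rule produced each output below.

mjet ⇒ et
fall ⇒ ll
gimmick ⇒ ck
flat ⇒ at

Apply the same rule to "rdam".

The transformation: keep only the last 2 characters.
Doing the same to "rdam": "am".

am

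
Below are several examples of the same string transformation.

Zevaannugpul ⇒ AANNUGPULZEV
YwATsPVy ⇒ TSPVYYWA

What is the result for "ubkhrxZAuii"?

HRXZAUIIUBK

The rule is to move the first 3 characters to the end (rotate left by 3), then convert every letter to uppercase.
Applying both steps to "ubkhrxZAuii": "hrxZAuiiubk", then "HRXZAUIIUBK".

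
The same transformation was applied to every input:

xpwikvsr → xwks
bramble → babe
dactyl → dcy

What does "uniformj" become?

The pattern: keep every other character starting from the first (positions 1st, 3rd, 5th, ...).
On "uniformj" that produces "uiom".

uiom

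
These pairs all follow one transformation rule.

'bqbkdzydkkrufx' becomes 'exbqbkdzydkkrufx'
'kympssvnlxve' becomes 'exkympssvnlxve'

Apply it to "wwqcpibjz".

The transformation: prepend "ex".
Applying that to "wwqcpibjz" gives "exwwqcpibjz".

exwwqcpibjz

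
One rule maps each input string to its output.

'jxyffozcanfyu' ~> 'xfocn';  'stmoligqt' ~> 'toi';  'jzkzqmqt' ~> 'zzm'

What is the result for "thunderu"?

hne

Rule — keep every other character starting from the second (positions 2nd, 4th, 6th, ...), then delete the last character.
Applying both steps to "thunderu": "hneu", then "hne".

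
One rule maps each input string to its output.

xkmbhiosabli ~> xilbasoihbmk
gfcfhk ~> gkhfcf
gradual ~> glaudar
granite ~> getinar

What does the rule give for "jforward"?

Rule — move the first character to the end, then reverse the string.
On "jforward" that produces "jdrawrof".
(Check on "gfcfhk": → "fcfhkg" → "gkhfcf" ✓)

jdrawrof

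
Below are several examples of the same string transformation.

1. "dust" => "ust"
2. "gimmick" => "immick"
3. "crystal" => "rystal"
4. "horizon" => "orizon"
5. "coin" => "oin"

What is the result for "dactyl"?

actyl

What's happening: delete the first character.
Doing the same to "dactyl": "actyl".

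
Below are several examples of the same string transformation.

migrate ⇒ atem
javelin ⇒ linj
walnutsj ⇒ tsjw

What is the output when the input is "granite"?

The pattern: move the last 3 characters to the front (rotate right by 3), then keep only the first 4 characters.
For "granite", step one produces "itegran"; step two turns that into "iteg".

iteg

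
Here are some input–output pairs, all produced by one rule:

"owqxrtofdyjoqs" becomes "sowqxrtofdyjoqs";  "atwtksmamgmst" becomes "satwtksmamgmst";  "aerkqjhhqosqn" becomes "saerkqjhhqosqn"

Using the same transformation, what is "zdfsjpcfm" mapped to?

Looking at the pairs, the operation is to prepend "s".
For "zdfsjpcfm" the result is "szdfsjpcfm".

szdfsjpcfm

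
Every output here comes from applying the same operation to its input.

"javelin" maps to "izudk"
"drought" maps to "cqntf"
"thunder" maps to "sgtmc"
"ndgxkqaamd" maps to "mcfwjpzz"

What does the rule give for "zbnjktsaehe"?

The rule is to delete the last 2 characters, then shift every letter 1 place backward in the alphabet (wrapping around).
Starting from "zbnjktsaehe": after the first operation, "zbnjktsae"; after the second, "yamijsrzd".

yamijsrzd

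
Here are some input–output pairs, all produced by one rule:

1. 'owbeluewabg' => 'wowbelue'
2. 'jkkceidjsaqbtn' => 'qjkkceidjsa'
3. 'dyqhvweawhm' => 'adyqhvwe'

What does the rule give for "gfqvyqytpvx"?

The rule is to delete the last 3 characters, then move the last character to the front.
"gfqvyqytpvx" → "tgfqvyqy".

tgfqvyqy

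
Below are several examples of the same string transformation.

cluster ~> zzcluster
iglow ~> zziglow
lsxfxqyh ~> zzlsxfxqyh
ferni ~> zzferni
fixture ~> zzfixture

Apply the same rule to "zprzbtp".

In each case the input is transformed by: prepend "zz".
Applying that to "zprzbtp" gives "zzzprzbtp".

zzzprzbtp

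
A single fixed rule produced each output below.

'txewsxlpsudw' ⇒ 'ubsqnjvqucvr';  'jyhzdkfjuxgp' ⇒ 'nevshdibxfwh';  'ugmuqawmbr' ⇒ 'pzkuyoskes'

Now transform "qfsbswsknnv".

tlliquqzqdo

Looking at the pairs, the operation is to shift every letter 2 places backward in the alphabet (wrapping around), then reverse the string.
Starting from "qfsbswsknnv": after the first operation, "odqzquqillt"; after the second, "tlliquqzqdo".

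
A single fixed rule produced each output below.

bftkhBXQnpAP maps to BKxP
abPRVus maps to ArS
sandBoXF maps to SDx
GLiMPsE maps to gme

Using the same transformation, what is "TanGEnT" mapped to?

tgt

The pattern: flip the case of every letter, then keep one character in every 3, starting at position 1 (positions 1st, 4th, 7th, ...).
"TanGEnT" → "tgt".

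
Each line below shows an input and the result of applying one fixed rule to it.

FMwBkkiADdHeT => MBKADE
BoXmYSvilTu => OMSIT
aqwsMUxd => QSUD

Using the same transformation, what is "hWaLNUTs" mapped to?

WLUS

What's happening: keep every other character starting from the second (positions 2nd, 4th, 6th, ...), then convert every letter to uppercase.
Applying both steps to "hWaLNUTs": "WLUs", then "WLUS".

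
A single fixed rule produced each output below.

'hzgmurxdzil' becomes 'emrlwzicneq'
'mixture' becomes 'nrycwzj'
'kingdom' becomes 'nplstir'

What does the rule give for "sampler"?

The transformation: swap each adjacent pair of characters (1↔2, 3↔4, ...), then shift every letter 5 places forward in the alphabet (wrapping around).
Applying that to "sampler" gives "fxurjqw".

fxurjqw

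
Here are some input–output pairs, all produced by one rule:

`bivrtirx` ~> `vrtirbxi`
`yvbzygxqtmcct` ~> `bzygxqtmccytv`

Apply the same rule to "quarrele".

arrelqeu

Rule — swap the first and last characters, then move the first 2 characters to the end (rotate left by 2).
Starting from "quarrele": after the first operation, "euarrelq"; after the second, "arrelqeu".
(Check on "yvbzygxqtmcct": → "tvbzygxqtmccy" → "bzygxqtmccytv" ✓)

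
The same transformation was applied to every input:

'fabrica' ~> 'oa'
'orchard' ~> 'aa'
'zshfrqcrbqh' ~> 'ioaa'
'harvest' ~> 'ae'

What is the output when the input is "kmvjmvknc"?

Each output is the input with this applied: shift every letter 9 places forward in the alphabet (wrapping around), then keep only the vowels.
Starting from "kmvjmvknc": after the first operation, "tvesvetwl"; after the second, "ee".

ee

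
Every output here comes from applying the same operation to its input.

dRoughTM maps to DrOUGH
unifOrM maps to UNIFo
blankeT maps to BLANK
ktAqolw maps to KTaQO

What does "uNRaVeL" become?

UnrAv

Looking at the pairs, the operation is to flip the case of every letter, then delete the last 2 characters.
For "uNRaVeL", step one produces "UnrAvEl"; step two turns that into "UnrAv".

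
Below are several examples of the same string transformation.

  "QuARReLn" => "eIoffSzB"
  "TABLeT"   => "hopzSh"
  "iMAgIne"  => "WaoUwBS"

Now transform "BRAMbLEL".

pfoaPzsz

The pattern: flip the case of every letter, then shift every letter 12 places backward in the alphabet (wrapping around).
On "BRAMbLEL": the first step gives "bramBlel", and the second then gives "pfoaPzsz".
(Check on "iMAgIne": → "ImaGiNE" → "WaoUwBS" ✓)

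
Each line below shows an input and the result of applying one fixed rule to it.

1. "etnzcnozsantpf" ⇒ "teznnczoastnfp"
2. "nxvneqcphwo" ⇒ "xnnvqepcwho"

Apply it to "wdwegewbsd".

dwewegbwds

In each case the input is transformed by: swap each adjacent pair of characters (1↔2, 3↔4, ...).
For "wdwegewbsd" the result is "dwewegbwds".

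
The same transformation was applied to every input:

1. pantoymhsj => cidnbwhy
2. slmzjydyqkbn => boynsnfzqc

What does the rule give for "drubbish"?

jqqxhw

The transformation: shift every letter 11 places backward in the alphabet (wrapping around), then delete the first 2 characters.
For "drubbish", step one produces "sgjqqxhw"; step two turns that into "jqqxhw".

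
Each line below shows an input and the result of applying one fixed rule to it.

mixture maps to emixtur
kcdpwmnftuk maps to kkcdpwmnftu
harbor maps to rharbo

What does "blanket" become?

tblanke

Looking at the pairs, the operation is to move the last character to the front.
Applying that to "blanket" gives "tblanke".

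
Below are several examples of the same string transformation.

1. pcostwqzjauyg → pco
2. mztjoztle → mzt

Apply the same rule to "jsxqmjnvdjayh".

Rule — keep only the first 3 characters.
For "jsxqmjnvdjayh" the result is "jsx".

jsx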